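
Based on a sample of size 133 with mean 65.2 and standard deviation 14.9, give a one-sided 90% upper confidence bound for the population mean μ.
μ ≤ 66.86

Upper bound (one-sided):
t* = 1.288 (one-sided for 90%)
Upper bound = x̄ + t* · s/√n = 65.2 + 1.288 · 14.9/√133 = 66.86

We are 90% confident that μ ≤ 66.86.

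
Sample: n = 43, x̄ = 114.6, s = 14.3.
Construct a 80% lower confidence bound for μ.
μ ≥ 112.75

Lower bound (one-sided):
t* = 0.850 (one-sided for 80%)
Lower bound = x̄ - t* · s/√n = 114.6 - 0.850 · 14.3/√43 = 112.75

We are 80% confident that μ ≥ 112.75.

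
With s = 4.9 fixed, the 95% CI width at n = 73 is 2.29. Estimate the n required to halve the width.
n ≈ 292

CI width ∝ 1/√n
To reduce width by factor 2, need √n to grow by 2 → need 2² = 4 times as many samples.

Current: n = 73, width = 2.29
New: n = 292, width ≈ 1.13

Width reduced by factor of 2.29/1.13 = 2.03.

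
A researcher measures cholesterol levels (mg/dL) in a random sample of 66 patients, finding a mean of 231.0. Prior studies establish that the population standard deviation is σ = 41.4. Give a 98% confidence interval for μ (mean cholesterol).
(219.15, 242.85)

z-interval (σ known):
z* = 2.326 for 98% confidence

Margin of error = z* · σ/√n = 2.326 · 41.4/√66 = 11.85

CI: (231.0 - 11.85, 231.0 + 11.85) = (219.15, 242.85)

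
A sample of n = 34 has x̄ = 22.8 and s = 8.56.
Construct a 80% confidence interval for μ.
(20.88, 24.72)

t-interval (σ unknown):
df = n - 1 = 33
t* = 1.308 for 80% confidence

Margin of error = t* · s/√n = 1.308 · 8.56/√34 = 1.92

CI: (20.88, 24.72)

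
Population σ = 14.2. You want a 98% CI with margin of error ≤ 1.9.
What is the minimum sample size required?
n ≥ 303

For margin E ≤ 1.9:
n ≥ (z* · σ / E)²
n ≥ (2.326 · 14.2 / 1.9)²
n ≥ 302.20

Minimum n = 303 (rounding up)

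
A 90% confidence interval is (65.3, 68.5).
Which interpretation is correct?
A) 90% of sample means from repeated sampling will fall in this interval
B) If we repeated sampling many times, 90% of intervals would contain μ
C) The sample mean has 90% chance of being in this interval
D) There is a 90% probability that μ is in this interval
B

A) Wrong — coverage applies to intervals containing μ, not to future x̄ values.
B) Correct — this is the frequentist long-run coverage interpretation.
C) Wrong — x̄ is observed and sits in the interval by construction.
D) Wrong — μ is fixed; the randomness lives in the interval, not in μ.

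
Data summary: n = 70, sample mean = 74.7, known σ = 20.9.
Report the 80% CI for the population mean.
(71.50, 77.90)

z-interval (σ known):
z* = 1.282 for 80% confidence

Margin of error = z* · σ/√n = 1.282 · 20.9/√70 = 3.20

CI: (74.7 - 3.20, 74.7 + 3.20) = (71.50, 77.90)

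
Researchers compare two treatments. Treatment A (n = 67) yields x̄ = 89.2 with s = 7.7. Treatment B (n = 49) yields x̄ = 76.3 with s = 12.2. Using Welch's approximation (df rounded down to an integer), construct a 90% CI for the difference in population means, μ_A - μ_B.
(9.60, 16.20)

Difference: x̄₁ - x̄₂ = 12.90
SE = √(s₁²/n₁ + s₂²/n₂) = √(7.7²/67 + 12.2²/49) = 1.9805
df = 75.39 → 75 (Welch–Satterthwaite, rounded down)
t* = 1.665

CI: 12.90 ± 1.665 · 1.9805 = 12.90 ± 3.30 = (9.60, 16.20)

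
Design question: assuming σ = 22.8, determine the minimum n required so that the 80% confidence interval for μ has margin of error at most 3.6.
n ≥ 66

For margin E ≤ 3.6:
n ≥ (z* · σ / E)²
n ≥ (1.282 · 22.8 / 3.6)²
n ≥ 65.92

Minimum n = 66 (rounding up)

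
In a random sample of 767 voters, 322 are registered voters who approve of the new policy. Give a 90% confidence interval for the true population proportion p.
(0.391, 0.449)

Proportion CI:
p̂ = 322/767 = 0.41982
SE = √(p̂(1-p̂)/n) = √(0.41982 · 0.58018 / 767) = 0.01782

z* = 1.645
Margin = z* · SE = 1.645 · 0.01782 = 0.0293

CI: 0.41982 ± 0.0293 = (0.391, 0.449)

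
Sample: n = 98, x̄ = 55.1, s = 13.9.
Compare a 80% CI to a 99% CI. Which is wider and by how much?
99% CI is wider by 3.76

df = 97
80% CI: t* = 1.290, (53.29, 56.91), width = 2 · t* · s/√n = 3.62
99% CI: t* = 2.627, (51.41, 58.79), width = 2 · t* · s/√n = 7.38

The 99% CI is wider by 7.38 - 3.62 = 3.76.
Higher confidence requires a wider interval.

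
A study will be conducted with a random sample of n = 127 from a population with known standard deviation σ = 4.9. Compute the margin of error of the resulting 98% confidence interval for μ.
Margin of error = 1.01

Margin of error = z* · σ/√n
= 2.326 · 4.9/√127
= 2.326 · 4.9/11.2694
= 1.01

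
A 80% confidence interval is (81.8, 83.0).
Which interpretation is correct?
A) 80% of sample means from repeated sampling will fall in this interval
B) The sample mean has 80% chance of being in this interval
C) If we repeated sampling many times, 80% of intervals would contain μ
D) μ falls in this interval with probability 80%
C

A) Wrong — coverage applies to intervals containing μ, not to future x̄ values.
B) Wrong — x̄ is observed and sits in the interval by construction.
C) Correct — this is the frequentist long-run coverage interpretation.
D) Wrong — μ is fixed; the randomness lives in the interval, not in μ.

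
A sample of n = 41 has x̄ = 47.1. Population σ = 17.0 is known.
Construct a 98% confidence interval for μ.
(40.92, 53.28)

z-interval (σ known):
z* = 2.326 for 98% confidence

Margin of error = z* · σ/√n = 2.326 · 17.0/√41 = 6.18

CI: (47.1 - 6.18, 47.1 + 6.18) = (40.92, 53.28)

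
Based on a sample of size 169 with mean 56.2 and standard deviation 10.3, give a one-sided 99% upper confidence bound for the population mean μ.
μ ≤ 58.06

Upper bound (one-sided):
t* = 2.349 (one-sided for 99%)
Upper bound = x̄ + t* · s/√n = 56.2 + 2.349 · 10.3/√169 = 58.06

We are 99% confident that μ ≤ 58.06.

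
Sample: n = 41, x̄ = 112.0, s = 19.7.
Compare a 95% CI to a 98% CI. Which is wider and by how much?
98% CI is wider by 2.47

df = 40
95% CI: t* = 2.021, (105.78, 118.22), width = 2 · t* · s/√n = 12.44
98% CI: t* = 2.423, (104.55, 119.45), width = 2 · t* · s/√n = 14.91

The 98% CI is wider by 14.91 - 12.44 = 2.47.
Higher confidence requires a wider interval.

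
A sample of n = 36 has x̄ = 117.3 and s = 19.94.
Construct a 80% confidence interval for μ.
(112.96, 121.64)

t-interval (σ unknown):
df = n - 1 = 35
t* = 1.306 for 80% confidence

Margin of error = t* · s/√n = 1.306 · 19.94/√36 = 4.34

CI: (112.96, 121.64)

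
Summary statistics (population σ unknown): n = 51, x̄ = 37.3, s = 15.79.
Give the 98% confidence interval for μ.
(31.99, 42.61)

t-interval (σ unknown):
df = n - 1 = 50
t* = 2.403 for 98% confidence

Margin of error = t* · s/√n = 2.403 · 15.79/√51 = 5.31

CI: (31.99, 42.61)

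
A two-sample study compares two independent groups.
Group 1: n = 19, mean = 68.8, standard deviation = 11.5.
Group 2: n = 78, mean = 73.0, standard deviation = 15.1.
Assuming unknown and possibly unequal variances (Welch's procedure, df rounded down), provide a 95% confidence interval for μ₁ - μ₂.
(-10.59, 2.19)

Difference: x̄₁ - x̄₂ = -4.20
SE = √(s₁²/n₁ + s₂²/n₂) = √(11.5²/19 + 15.1²/78) = 3.1438
df = 34.86 → 34 (Welch–Satterthwaite, rounded down)
t* = 2.032

CI: -4.20 ± 2.032 · 3.1438 = -4.20 ± 6.39 = (-10.59, 2.19)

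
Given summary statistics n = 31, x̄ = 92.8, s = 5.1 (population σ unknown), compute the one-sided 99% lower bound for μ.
μ ≥ 90.55

Lower bound (one-sided):
t* = 2.457 (one-sided for 99%)
Lower bound = x̄ - t* · s/√n = 92.8 - 2.457 · 5.1/√31 = 90.55

We are 99% confident that μ ≥ 90.55.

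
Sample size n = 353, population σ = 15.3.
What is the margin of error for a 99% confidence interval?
Margin of error = 2.10

Margin of error = z* · σ/√n
= 2.576 · 15.3/√353
= 2.576 · 15.3/18.7883
= 2.10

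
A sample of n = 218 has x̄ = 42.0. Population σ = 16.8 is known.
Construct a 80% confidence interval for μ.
(40.54, 43.46)

z-interval (σ known):
z* = 1.282 for 80% confidence

Margin of error = z* · σ/√n = 1.282 · 16.8/√218 = 1.46

CI: (42.0 - 1.46, 42.0 + 1.46) = (40.54, 43.46)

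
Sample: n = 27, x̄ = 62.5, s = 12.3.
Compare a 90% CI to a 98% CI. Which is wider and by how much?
98% CI is wider by 3.66

df = 26
90% CI: t* = 1.706, (58.46, 66.54), width = 2 · t* · s/√n = 8.08
98% CI: t* = 2.479, (56.63, 68.37), width = 2 · t* · s/√n = 11.74

The 98% CI is wider by 11.74 - 8.08 = 3.66.
Higher confidence requires a wider interval.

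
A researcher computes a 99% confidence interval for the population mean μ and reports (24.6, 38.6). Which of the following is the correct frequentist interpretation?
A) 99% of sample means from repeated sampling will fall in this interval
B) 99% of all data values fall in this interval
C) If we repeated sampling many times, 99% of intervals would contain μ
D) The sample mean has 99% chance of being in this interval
C

A) Wrong — coverage applies to intervals containing μ, not to future x̄ values.
B) Wrong — a CI is about the parameter μ, not individual data values.
C) Correct — this is the frequentist long-run coverage interpretation.
D) Wrong — x̄ is observed and sits in the interval by construction.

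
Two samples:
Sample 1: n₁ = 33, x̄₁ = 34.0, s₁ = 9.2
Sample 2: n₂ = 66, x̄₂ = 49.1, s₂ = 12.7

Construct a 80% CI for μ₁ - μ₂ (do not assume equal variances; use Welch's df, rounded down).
(-17.99, -12.21)

Difference: x̄₁ - x̄₂ = -15.10
SE = √(s₁²/n₁ + s₂²/n₂) = √(9.2²/33 + 12.7²/66) = 2.2380
df = 84.34 → 84 (Welch–Satterthwaite, rounded down)
t* = 1.292

CI: -15.10 ± 1.292 · 2.2380 = -15.10 ± 2.89 = (-17.99, -12.21)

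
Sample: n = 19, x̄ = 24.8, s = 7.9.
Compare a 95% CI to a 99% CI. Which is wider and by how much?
99% CI is wider by 2.81

df = 18
95% CI: t* = 2.101, (20.99, 28.61), width = 2 · t* · s/√n = 7.62
99% CI: t* = 2.878, (19.58, 30.02), width = 2 · t* · s/√n = 10.43

The 99% CI is wider by 10.43 - 7.62 = 2.81.
Higher confidence requires a wider interval.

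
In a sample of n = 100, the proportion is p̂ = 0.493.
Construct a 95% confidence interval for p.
(0.395, 0.591)

Proportion CI:
SE = √(p̂(1-p̂)/n) = √(0.493 · 0.507 / 100) = 0.05000

z* = 1.960
Margin = z* · SE = 1.960 · 0.05000 = 0.0980

CI: 0.493 ± 0.0980 = (0.395, 0.591)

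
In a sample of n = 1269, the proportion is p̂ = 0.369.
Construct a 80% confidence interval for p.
(0.352, 0.386)

Proportion CI:
SE = √(p̂(1-p̂)/n) = √(0.369 · 0.631 / 1269) = 0.01355

z* = 1.282
Margin = z* · SE = 1.282 · 0.01355 = 0.0174

CI: 0.369 ± 0.0174 = (0.352, 0.386)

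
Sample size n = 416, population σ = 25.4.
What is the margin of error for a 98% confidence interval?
Margin of error = 2.90

Margin of error = z* · σ/√n
= 2.326 · 25.4/√416
= 2.326 · 25.4/20.3961
= 2.90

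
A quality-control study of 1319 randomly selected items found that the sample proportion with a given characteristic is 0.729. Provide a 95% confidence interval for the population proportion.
(0.705, 0.753)

Proportion CI:
SE = √(p̂(1-p̂)/n) = √(0.729 · 0.271 / 1319) = 0.01224

z* = 1.960
Margin = z* · SE = 1.960 · 0.01224 = 0.0240

CI: 0.729 ± 0.0240 = (0.705, 0.753)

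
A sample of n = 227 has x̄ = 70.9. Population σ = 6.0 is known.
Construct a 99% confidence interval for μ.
(69.87, 71.93)

z-interval (σ known):
z* = 2.576 for 99% confidence

Margin of error = z* · σ/√n = 2.576 · 6.0/√227 = 1.03

CI: (70.9 - 1.03, 70.9 + 1.03) = (69.87, 71.93)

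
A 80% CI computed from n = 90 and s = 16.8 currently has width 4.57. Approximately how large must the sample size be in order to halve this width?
n ≈ 360

CI width ∝ 1/√n
To reduce width by factor 2, need √n to grow by 2 → need 2² = 4 times as many samples.

Current: n = 90, width = 4.57
New: n = 360, width ≈ 2.27

Width reduced by factor of 4.57/2.27 = 2.01.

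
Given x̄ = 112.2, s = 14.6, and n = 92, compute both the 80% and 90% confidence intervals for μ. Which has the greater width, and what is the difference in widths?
90% CI is wider by 1.13

df = 91
80% CI: t* = 1.291, (110.23, 114.17), width = 2 · t* · s/√n = 3.93
90% CI: t* = 1.662, (109.67, 114.73), width = 2 · t* · s/√n = 5.06

The 90% CI is wider by 5.06 - 3.93 = 1.13.
Higher confidence requires a wider interval.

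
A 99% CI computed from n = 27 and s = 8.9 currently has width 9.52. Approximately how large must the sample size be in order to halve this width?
n ≈ 108

CI width ∝ 1/√n
To reduce width by factor 2, need √n to grow by 2 → need 2² = 4 times as many samples.

Current: n = 27, width = 9.52
New: n = 108, width ≈ 4.49

Width reduced by factor of 9.52/4.49 = 2.12.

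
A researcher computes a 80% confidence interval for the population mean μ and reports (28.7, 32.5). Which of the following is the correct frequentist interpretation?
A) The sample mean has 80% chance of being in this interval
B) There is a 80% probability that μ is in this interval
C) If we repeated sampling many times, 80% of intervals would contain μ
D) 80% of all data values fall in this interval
C

A) Wrong — x̄ is observed and sits in the interval by construction.
B) Wrong — μ is fixed; the randomness lives in the interval, not in μ.
C) Correct — this is the frequentist long-run coverage interpretation.
D) Wrong — a CI is about the parameter μ, not individual data values.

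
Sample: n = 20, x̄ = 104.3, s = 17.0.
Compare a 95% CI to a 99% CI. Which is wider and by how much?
99% CI is wider by 5.84

df = 19
95% CI: t* = 2.093, (96.34, 112.26), width = 2 · t* · s/√n = 15.91
99% CI: t* = 2.861, (93.42, 115.18), width = 2 · t* · s/√n = 21.75

The 99% CI is wider by 21.75 - 15.91 = 5.84.
Higher confidence requires a wider interval.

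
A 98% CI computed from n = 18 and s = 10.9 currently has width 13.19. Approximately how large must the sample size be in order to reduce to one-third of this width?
n ≈ 162

CI width ∝ 1/√n
To reduce width by factor 3, need √n to grow by 3 → need 3² = 9 times as many samples.

Current: n = 18, width = 13.19
New: n = 162, width ≈ 4.03

Width reduced by factor of 13.19/4.03 = 3.27.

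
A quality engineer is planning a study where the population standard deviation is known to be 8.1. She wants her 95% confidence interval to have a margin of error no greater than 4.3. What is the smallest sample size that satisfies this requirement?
n ≥ 14

For margin E ≤ 4.3:
n ≥ (z* · σ / E)²
n ≥ (1.960 · 8.1 / 4.3)²
n ≥ 13.63

Minimum n = 14 (rounding up)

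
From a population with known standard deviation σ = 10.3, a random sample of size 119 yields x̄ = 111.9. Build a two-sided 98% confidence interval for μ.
(109.70, 114.10)

z-interval (σ known):
z* = 2.326 for 98% confidence

Margin of error = z* · σ/√n = 2.326 · 10.3/√119 = 2.20

CI: (111.9 - 2.20, 111.9 + 2.20) = (109.70, 114.10)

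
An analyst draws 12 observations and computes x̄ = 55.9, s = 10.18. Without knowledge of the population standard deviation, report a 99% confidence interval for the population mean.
(46.77, 65.03)

t-interval (σ unknown):
df = n - 1 = 11
t* = 3.106 for 99% confidence

Margin of error = t* · s/√n = 3.106 · 10.18/√12 = 9.13

CI: (46.77, 65.03)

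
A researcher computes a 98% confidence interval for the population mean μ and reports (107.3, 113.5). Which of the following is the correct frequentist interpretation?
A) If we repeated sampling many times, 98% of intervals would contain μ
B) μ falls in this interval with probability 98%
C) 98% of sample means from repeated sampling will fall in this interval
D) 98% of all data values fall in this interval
A

A) Correct — this is the frequentist long-run coverage interpretation.
B) Wrong — μ is fixed; the randomness lives in the interval, not in μ.
C) Wrong — coverage applies to intervals containing μ, not to future x̄ values.
D) Wrong — a CI is about the parameter μ, not individual data values.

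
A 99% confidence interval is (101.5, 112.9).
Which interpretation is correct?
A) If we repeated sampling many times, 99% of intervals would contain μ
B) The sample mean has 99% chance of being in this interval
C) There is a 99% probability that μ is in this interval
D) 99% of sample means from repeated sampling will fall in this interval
A

A) Correct — this is the frequentist long-run coverage interpretation.
B) Wrong — x̄ is observed and sits in the interval by construction.
C) Wrong — μ is fixed; the randomness lives in the interval, not in μ.
D) Wrong — coverage applies to intervals containing μ, not to future x̄ values.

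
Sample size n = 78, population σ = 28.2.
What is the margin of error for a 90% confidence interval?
Margin of error = 5.25

Margin of error = z* · σ/√n
= 1.645 · 28.2/√78
= 1.645 · 28.2/8.8318
= 5.25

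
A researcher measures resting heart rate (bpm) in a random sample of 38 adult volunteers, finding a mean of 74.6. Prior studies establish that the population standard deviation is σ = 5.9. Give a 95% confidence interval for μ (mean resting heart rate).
(72.72, 76.48)

z-interval (σ known):
z* = 1.960 for 95% confidence

Margin of error = z* · σ/√n = 1.960 · 5.9/√38 = 1.88

CI: (74.6 - 1.88, 74.6 + 1.88) = (72.72, 76.48)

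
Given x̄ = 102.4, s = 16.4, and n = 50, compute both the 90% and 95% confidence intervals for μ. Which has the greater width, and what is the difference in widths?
95% CI is wider by 1.54

df = 49
90% CI: t* = 1.677, (98.51, 106.29), width = 2 · t* · s/√n = 7.78
95% CI: t* = 2.010, (97.74, 107.06), width = 2 · t* · s/√n = 9.32

The 95% CI is wider by 9.32 - 7.78 = 1.54.
Higher confidence requires a wider interval.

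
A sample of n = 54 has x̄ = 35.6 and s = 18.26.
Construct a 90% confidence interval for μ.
(31.44, 39.76)

t-interval (σ unknown):
df = n - 1 = 53
t* = 1.674 for 90% confidence

Margin of error = t* · s/√n = 1.674 · 18.26/√54 = 4.16

CI: (31.44, 39.76)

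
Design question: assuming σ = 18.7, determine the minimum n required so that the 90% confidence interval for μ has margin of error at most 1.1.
n ≥ 783

For margin E ≤ 1.1:
n ≥ (z* · σ / E)²
n ≥ (1.645 · 18.7 / 1.1)²
n ≥ 782.04

Minimum n = 783 (rounding up)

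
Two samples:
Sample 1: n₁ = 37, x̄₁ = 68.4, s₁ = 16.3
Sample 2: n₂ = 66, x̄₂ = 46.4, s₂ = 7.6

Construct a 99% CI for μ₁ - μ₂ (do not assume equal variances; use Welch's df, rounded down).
(14.36, 29.64)

Difference: x̄₁ - x̄₂ = 22.00
SE = √(s₁²/n₁ + s₂²/n₂) = √(16.3²/37 + 7.6²/66) = 2.8383
df = 44.94 → 44 (Welch–Satterthwaite, rounded down)
t* = 2.692

CI: 22.00 ± 2.692 · 2.8383 = 22.00 ± 7.64 = (14.36, 29.64)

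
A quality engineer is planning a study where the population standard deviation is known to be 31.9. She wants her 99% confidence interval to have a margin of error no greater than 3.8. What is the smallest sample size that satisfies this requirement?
n ≥ 468

For margin E ≤ 3.8:
n ≥ (z* · σ / E)²
n ≥ (2.576 · 31.9 / 3.8)²
n ≥ 467.63

Minimum n = 468 (rounding up)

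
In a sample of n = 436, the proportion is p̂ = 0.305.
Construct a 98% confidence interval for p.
(0.254, 0.356)

Proportion CI:
SE = √(p̂(1-p̂)/n) = √(0.305 · 0.695 / 436) = 0.02205

z* = 2.326
Margin = z* · SE = 2.326 · 0.02205 = 0.0513

CI: 0.305 ± 0.0513 = (0.254, 0.356)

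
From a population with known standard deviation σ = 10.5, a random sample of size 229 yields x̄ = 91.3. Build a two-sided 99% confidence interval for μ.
(89.51, 93.09)

z-interval (σ known):
z* = 2.576 for 99% confidence

Margin of error = z* · σ/√n = 2.576 · 10.5/√229 = 1.79

CI: (91.3 - 1.79, 91.3 + 1.79) = (89.51, 93.09)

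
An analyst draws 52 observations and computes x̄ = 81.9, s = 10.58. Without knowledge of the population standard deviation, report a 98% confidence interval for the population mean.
(78.38, 85.42)

t-interval (σ unknown):
df = n - 1 = 51
t* = 2.402 for 98% confidence

Margin of error = t* · s/√n = 2.402 · 10.58/√52 = 3.52

CI: (78.38, 85.42)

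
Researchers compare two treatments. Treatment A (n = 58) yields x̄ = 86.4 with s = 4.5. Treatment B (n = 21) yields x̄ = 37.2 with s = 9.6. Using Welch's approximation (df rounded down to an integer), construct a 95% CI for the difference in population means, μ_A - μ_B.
(44.70, 53.70)

Difference: x̄₁ - x̄₂ = 49.20
SE = √(s₁²/n₁ + s₂²/n₂) = √(4.5²/58 + 9.6²/21) = 2.1766
df = 23.26 → 23 (Welch–Satterthwaite, rounded down)
t* = 2.069

CI: 49.20 ± 2.069 · 2.1766 = 49.20 ± 4.50 = (44.70, 53.70)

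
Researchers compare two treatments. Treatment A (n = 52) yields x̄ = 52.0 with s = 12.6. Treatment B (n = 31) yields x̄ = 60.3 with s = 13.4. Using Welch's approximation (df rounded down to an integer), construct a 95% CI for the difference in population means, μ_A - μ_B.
(-14.25, -2.35)

Difference: x̄₁ - x̄₂ = -8.30
SE = √(s₁²/n₁ + s₂²/n₂) = √(12.6²/52 + 13.4²/31) = 2.9741
df = 60.13 → 60 (Welch–Satterthwaite, rounded down)
t* = 2.000

CI: -8.30 ± 2.000 · 2.9741 = -8.30 ± 5.95 = (-14.25, -2.35)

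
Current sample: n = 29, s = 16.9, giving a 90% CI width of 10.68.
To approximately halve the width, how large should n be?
n ≈ 116

CI width ∝ 1/√n
To reduce width by factor 2, need √n to grow by 2 → need 2² = 4 times as many samples.

Current: n = 29, width = 10.68
New: n = 116, width ≈ 5.20

Width reduced by factor of 10.68/5.20 = 2.05.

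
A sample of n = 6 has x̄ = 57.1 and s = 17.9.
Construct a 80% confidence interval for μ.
(46.31, 67.89)

t-interval (σ unknown):
df = n - 1 = 5
t* = 1.476 for 80% confidence

Margin of error = t* · s/√n = 1.476 · 17.9/√6 = 10.79

CI: (46.31, 67.89)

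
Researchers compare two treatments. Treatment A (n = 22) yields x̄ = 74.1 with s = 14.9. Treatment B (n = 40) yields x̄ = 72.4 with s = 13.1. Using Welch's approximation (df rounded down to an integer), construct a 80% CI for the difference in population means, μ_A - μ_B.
(-3.25, 6.65)

Difference: x̄₁ - x̄₂ = 1.70
SE = √(s₁²/n₁ + s₂²/n₂) = √(14.9²/22 + 13.1²/40) = 3.7923
df = 38.87 → 38 (Welch–Satterthwaite, rounded down)
t* = 1.304

CI: 1.70 ± 1.304 · 3.7923 = 1.70 ± 4.95 = (-3.25, 6.65)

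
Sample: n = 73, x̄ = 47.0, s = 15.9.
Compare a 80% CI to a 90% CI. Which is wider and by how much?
90% CI is wider by 1.39

df = 72
80% CI: t* = 1.293, (44.59, 49.41), width = 2 · t* · s/√n = 4.81
90% CI: t* = 1.666, (43.90, 50.10), width = 2 · t* · s/√n = 6.20

The 90% CI is wider by 6.20 - 4.81 = 1.39.
Higher confidence requires a wider interval.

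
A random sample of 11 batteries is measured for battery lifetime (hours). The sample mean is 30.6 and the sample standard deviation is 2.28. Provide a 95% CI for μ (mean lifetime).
(29.07, 32.13)

t-interval (σ unknown):
df = n - 1 = 10
t* = 2.228 for 95% confidence

Margin of error = t* · s/√n = 2.228 · 2.28/√11 = 1.53

CI: (29.07, 32.13)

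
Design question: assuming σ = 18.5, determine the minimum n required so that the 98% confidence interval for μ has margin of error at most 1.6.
n ≥ 724

For margin E ≤ 1.6:
n ≥ (z* · σ / E)²
n ≥ (2.326 · 18.5 / 1.6)²
n ≥ 723.31

Minimum n = 724 (rounding up)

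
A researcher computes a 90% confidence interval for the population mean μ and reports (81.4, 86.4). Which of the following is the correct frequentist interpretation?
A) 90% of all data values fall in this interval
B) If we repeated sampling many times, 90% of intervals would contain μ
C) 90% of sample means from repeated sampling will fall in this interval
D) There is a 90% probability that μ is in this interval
B

A) Wrong — a CI is about the parameter μ, not individual data values.
B) Correct — this is the frequentist long-run coverage interpretation.
C) Wrong — coverage applies to intervals containing μ, not to future x̄ values.
D) Wrong — μ is fixed; the randomness lives in the interval, not in μ.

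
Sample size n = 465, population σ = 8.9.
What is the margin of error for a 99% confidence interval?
Margin of error = 1.06

Margin of error = z* · σ/√n
= 2.576 · 8.9/√465
= 2.576 · 8.9/21.5639
= 1.06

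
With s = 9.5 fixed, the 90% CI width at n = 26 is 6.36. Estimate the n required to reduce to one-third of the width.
n ≈ 234

CI width ∝ 1/√n
To reduce width by factor 3, need √n to grow by 3 → need 3² = 9 times as many samples.

Current: n = 26, width = 6.36
New: n = 234, width ≈ 2.05

Width reduced by factor of 6.36/2.05 = 3.10.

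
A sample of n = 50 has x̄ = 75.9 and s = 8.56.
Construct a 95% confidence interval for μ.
(73.47, 78.33)

t-interval (σ unknown):
df = n - 1 = 49
t* = 2.010 for 95% confidence

Margin of error = t* · s/√n = 2.010 · 8.56/√50 = 2.43

CI: (73.47, 78.33)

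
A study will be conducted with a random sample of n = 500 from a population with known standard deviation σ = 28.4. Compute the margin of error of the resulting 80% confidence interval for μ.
Margin of error = 1.63

Margin of error = z* · σ/√n
= 1.282 · 28.4/√500
= 1.282 · 28.4/22.3607
= 1.63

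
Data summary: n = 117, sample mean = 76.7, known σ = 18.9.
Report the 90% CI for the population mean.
(73.83, 79.57)

z-interval (σ known):
z* = 1.645 for 90% confidence

Margin of error = z* · σ/√n = 1.645 · 18.9/√117 = 2.87

CI: (76.7 - 2.87, 76.7 + 2.87) = (73.83, 79.57)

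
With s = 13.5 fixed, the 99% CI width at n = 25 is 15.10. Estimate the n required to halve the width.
n ≈ 100

CI width ∝ 1/√n
To reduce width by factor 2, need √n to grow by 2 → need 2² = 4 times as many samples.

Current: n = 25, width = 15.10
New: n = 100, width ≈ 7.09

Width reduced by factor of 15.10/7.09 = 2.13.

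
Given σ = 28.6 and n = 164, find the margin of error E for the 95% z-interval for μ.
Margin of error = 4.38

Margin of error = z* · σ/√n
= 1.960 · 28.6/√164
= 1.960 · 28.6/12.8062
= 4.38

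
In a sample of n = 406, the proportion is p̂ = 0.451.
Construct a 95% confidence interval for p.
(0.403, 0.499)

Proportion CI:
SE = √(p̂(1-p̂)/n) = √(0.451 · 0.549 / 406) = 0.02470

z* = 1.960
Margin = z* · SE = 1.960 · 0.02470 = 0.0484

CI: 0.451 ± 0.0484 = (0.403, 0.499)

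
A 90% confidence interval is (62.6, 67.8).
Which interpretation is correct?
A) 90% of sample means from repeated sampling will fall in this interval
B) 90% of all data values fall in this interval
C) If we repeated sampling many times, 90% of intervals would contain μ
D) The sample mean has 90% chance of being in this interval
C

A) Wrong — coverage applies to intervals containing μ, not to future x̄ values.
B) Wrong — a CI is about the parameter μ, not individual data values.
C) Correct — this is the frequentist long-run coverage interpretation.
D) Wrong — x̄ is observed and sits in the interval by construction.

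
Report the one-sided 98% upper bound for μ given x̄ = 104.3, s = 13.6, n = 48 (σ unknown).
μ ≤ 108.45

Upper bound (one-sided):
t* = 2.112 (one-sided for 98%)
Upper bound = x̄ + t* · s/√n = 104.3 + 2.112 · 13.6/√48 = 108.45

We are 98% confident that μ ≤ 108.45.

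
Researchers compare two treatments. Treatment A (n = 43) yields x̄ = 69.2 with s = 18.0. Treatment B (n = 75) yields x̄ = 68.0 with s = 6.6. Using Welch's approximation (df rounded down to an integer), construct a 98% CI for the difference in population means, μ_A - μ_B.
(-5.66, 8.06)

Difference: x̄₁ - x̄₂ = 1.20
SE = √(s₁²/n₁ + s₂²/n₂) = √(18.0²/43 + 6.6²/75) = 2.8488
df = 48.56 → 48 (Welch–Satterthwaite, rounded down)
t* = 2.407

CI: 1.20 ± 2.407 · 2.8488 = 1.20 ± 6.86 = (-5.66, 8.06)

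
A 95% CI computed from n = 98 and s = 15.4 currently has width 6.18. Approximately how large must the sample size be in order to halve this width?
n ≈ 392

CI width ∝ 1/√n
To reduce width by factor 2, need √n to grow by 2 → need 2² = 4 times as many samples.

Current: n = 98, width = 6.18
New: n = 392, width ≈ 3.06

Width reduced by factor of 6.18/3.06 = 2.02.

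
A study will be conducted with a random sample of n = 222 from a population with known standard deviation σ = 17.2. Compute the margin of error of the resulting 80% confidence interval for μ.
Margin of error = 1.48

Margin of error = z* · σ/√n
= 1.282 · 17.2/√222
= 1.282 · 17.2/14.8997
= 1.48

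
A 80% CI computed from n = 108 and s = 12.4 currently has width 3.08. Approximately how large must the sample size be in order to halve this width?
n ≈ 432

CI width ∝ 1/√n
To reduce width by factor 2, need √n to grow by 2 → need 2² = 4 times as many samples.

Current: n = 108, width = 3.08
New: n = 432, width ≈ 1.53

Width reduced by factor of 3.08/1.53 = 2.01.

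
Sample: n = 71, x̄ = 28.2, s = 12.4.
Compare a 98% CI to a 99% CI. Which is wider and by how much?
99% CI is wider by 0.78

df = 70
98% CI: t* = 2.381, (24.70, 31.70), width = 2 · t* · s/√n = 7.01
99% CI: t* = 2.648, (24.30, 32.10), width = 2 · t* · s/√n = 7.79

The 99% CI is wider by 7.79 - 7.01 = 0.78.
Higher confidence requires a wider interval.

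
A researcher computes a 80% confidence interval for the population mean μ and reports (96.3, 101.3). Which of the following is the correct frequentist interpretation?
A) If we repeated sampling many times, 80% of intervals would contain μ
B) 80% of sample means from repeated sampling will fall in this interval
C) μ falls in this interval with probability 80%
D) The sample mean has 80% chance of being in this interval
A

A) Correct — this is the frequentist long-run coverage interpretation.
B) Wrong — coverage applies to intervals containing μ, not to future x̄ values.
C) Wrong — μ is fixed; the randomness lives in the interval, not in μ.
D) Wrong — x̄ is observed and sits in the interval by construction.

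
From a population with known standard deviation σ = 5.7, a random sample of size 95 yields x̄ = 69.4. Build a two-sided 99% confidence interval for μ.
(67.89, 70.91)

z-interval (σ known):
z* = 2.576 for 99% confidence

Margin of error = z* · σ/√n = 2.576 · 5.7/√95 = 1.51

CI: (69.4 - 1.51, 69.4 + 1.51) = (67.89, 70.91)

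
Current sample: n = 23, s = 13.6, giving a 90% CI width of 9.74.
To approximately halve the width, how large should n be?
n ≈ 92

CI width ∝ 1/√n
To reduce width by factor 2, need √n to grow by 2 → need 2² = 4 times as many samples.

Current: n = 23, width = 9.74
New: n = 92, width ≈ 4.71

Width reduced by factor of 9.74/4.71 = 2.07.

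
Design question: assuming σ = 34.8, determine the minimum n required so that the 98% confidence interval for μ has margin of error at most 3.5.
n ≥ 535

For margin E ≤ 3.5:
n ≥ (z* · σ / E)²
n ≥ (2.326 · 34.8 / 3.5)²
n ≥ 534.86

Minimum n = 535 (rounding up)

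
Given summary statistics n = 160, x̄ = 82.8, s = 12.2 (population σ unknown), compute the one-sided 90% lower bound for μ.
μ ≥ 81.56

Lower bound (one-sided):
t* = 1.287 (one-sided for 90%)
Lower bound = x̄ - t* · s/√n = 82.8 - 1.287 · 12.2/√160 = 81.56

We are 90% confident that μ ≥ 81.56.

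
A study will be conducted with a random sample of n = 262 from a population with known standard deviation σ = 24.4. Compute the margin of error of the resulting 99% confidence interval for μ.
Margin of error = 3.88

Margin of error = z* · σ/√n
= 2.576 · 24.4/√262
= 2.576 · 24.4/16.1864
= 3.88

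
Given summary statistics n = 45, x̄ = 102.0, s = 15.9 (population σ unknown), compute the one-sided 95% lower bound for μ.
μ ≥ 98.02

Lower bound (one-sided):
t* = 1.680 (one-sided for 95%)
Lower bound = x̄ - t* · s/√n = 102.0 - 1.680 · 15.9/√45 = 98.02

We are 95% confident that μ ≥ 98.02.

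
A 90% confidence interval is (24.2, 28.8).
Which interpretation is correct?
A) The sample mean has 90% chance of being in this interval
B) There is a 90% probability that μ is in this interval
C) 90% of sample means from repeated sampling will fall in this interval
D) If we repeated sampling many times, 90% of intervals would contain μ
D

A) Wrong — x̄ is observed and sits in the interval by construction.
B) Wrong — μ is fixed; the randomness lives in the interval, not in μ.
C) Wrong — coverage applies to intervals containing μ, not to future x̄ values.
D) Correct — this is the frequentist long-run coverage interpretation.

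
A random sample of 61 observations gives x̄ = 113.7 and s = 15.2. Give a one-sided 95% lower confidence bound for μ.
μ ≥ 110.45

Lower bound (one-sided):
t* = 1.671 (one-sided for 95%)
Lower bound = x̄ - t* · s/√n = 113.7 - 1.671 · 15.2/√61 = 110.45

We are 95% confident that μ ≥ 110.45.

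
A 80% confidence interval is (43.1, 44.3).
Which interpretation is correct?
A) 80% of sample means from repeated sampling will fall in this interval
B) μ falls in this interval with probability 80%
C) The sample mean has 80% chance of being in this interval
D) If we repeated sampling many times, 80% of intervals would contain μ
D

A) Wrong — coverage applies to intervals containing μ, not to future x̄ values.
B) Wrong — μ is fixed; the randomness lives in the interval, not in μ.
C) Wrong — x̄ is observed and sits in the interval by construction.
D) Correct — this is the frequentist long-run coverage interpretation.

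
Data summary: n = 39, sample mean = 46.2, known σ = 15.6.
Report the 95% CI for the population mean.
(41.30, 51.10)

z-interval (σ known):
z* = 1.960 for 95% confidence

Margin of error = z* · σ/√n = 1.960 · 15.6/√39 = 4.90

CI: (46.2 - 4.90, 46.2 + 4.90) = (41.30, 51.10)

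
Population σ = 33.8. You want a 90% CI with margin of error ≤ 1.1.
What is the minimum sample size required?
n ≥ 2555

For margin E ≤ 1.1:
n ≥ (z* · σ / E)²
n ≥ (1.645 · 33.8 / 1.1)²
n ≥ 2554.93

Minimum n = 2555 (rounding up)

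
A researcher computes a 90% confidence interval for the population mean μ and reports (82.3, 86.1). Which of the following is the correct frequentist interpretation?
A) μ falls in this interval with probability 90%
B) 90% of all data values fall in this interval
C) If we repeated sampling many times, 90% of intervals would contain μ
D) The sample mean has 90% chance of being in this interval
C

A) Wrong — μ is fixed; the randomness lives in the interval, not in μ.
B) Wrong — a CI is about the parameter μ, not individual data values.
C) Correct — this is the frequentist long-run coverage interpretation.
D) Wrong — x̄ is observed and sits in the interval by construction.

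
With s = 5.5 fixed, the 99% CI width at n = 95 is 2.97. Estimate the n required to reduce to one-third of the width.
n ≈ 855

CI width ∝ 1/√n
To reduce width by factor 3, need √n to grow by 3 → need 3² = 9 times as many samples.

Current: n = 95, width = 2.97
New: n = 855, width ≈ 0.97

Width reduced by factor of 2.97/0.97 = 3.06.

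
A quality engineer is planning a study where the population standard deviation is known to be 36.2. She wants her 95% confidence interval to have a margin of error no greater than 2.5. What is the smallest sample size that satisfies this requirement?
n ≥ 806

For margin E ≤ 2.5:
n ≥ (z* · σ / E)²
n ≥ (1.960 · 36.2 / 2.5)²
n ≥ 805.47

Minimum n = 806 (rounding up)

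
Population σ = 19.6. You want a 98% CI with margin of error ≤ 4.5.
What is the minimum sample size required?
n ≥ 103

For margin E ≤ 4.5:
n ≥ (z* · σ / E)²
n ≥ (2.326 · 19.6 / 4.5)²
n ≥ 102.64

Minimum n = 103 (rounding up)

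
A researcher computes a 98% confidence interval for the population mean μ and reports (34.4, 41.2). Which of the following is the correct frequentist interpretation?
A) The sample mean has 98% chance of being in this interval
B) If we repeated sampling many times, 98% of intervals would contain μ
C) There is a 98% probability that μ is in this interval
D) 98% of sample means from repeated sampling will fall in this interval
B

A) Wrong — x̄ is observed and sits in the interval by construction.
B) Correct — this is the frequentist long-run coverage interpretation.
C) Wrong — μ is fixed; the randomness lives in the interval, not in μ.
D) Wrong — coverage applies to intervals containing μ, not to future x̄ values.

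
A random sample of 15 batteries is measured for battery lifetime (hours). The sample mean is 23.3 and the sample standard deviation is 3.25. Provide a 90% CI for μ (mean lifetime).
(21.82, 24.78)

t-interval (σ unknown):
df = n - 1 = 14
t* = 1.761 for 90% confidence

Margin of error = t* · s/√n = 1.761 · 3.25/√15 = 1.48

CI: (21.82, 24.78)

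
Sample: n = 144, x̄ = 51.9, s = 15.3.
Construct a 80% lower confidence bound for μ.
μ ≥ 50.82

Lower bound (one-sided):
t* = 0.844 (one-sided for 80%)
Lower bound = x̄ - t* · s/√n = 51.9 - 0.844 · 15.3/√144 = 50.82

We are 80% confident that μ ≥ 50.82.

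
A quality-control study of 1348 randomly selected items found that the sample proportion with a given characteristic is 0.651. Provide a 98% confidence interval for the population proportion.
(0.621, 0.681)

Proportion CI:
SE = √(p̂(1-p̂)/n) = √(0.651 · 0.349 / 1348) = 0.01298

z* = 2.326
Margin = z* · SE = 2.326 · 0.01298 = 0.0302

CI: 0.651 ± 0.0302 = (0.621, 0.681)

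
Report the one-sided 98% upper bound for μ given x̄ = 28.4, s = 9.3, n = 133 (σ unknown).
μ ≤ 30.07

Upper bound (one-sided):
t* = 2.074 (one-sided for 98%)
Upper bound = x̄ + t* · s/√n = 28.4 + 2.074 · 9.3/√133 = 30.07

We are 98% confident that μ ≤ 30.07.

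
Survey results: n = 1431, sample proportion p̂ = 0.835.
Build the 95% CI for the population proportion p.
(0.816, 0.854)

Proportion CI:
SE = √(p̂(1-p̂)/n) = √(0.835 · 0.165 / 1431) = 0.00981

z* = 1.960
Margin = z* · SE = 1.960 · 0.00981 = 0.0192

CI: 0.835 ± 0.0192 = (0.816, 0.854)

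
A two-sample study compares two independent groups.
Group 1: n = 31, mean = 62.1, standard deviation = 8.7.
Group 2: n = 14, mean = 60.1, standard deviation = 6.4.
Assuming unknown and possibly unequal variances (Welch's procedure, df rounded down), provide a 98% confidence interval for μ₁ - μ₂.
(-3.66, 7.66)

Difference: x̄₁ - x̄₂ = 2.00
SE = √(s₁²/n₁ + s₂²/n₂) = √(8.7²/31 + 6.4²/14) = 2.3167
df = 33.61 → 33 (Welch–Satterthwaite, rounded down)
t* = 2.445

CI: 2.00 ± 2.445 · 2.3167 = 2.00 ± 5.66 = (-3.66, 7.66)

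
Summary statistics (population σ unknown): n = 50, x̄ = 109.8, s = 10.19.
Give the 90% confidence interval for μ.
(107.38, 112.22)

t-interval (σ unknown):
df = n - 1 = 49
t* = 1.677 for 90% confidence

Margin of error = t* · s/√n = 1.677 · 10.19/√50 = 2.42

CI: (107.38, 112.22)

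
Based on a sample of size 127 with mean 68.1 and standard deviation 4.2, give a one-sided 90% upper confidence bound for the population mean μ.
μ ≤ 68.58

Upper bound (one-sided):
t* = 1.288 (one-sided for 90%)
Upper bound = x̄ + t* · s/√n = 68.1 + 1.288 · 4.2/√127 = 68.58

We are 90% confident that μ ≤ 68.58.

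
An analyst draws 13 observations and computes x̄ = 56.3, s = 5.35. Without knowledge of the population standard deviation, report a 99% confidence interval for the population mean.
(51.77, 60.83)

t-interval (σ unknown):
df = n - 1 = 12
t* = 3.055 for 99% confidence

Margin of error = t* · s/√n = 3.055 · 5.35/√13 = 4.53

CI: (51.77, 60.83)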